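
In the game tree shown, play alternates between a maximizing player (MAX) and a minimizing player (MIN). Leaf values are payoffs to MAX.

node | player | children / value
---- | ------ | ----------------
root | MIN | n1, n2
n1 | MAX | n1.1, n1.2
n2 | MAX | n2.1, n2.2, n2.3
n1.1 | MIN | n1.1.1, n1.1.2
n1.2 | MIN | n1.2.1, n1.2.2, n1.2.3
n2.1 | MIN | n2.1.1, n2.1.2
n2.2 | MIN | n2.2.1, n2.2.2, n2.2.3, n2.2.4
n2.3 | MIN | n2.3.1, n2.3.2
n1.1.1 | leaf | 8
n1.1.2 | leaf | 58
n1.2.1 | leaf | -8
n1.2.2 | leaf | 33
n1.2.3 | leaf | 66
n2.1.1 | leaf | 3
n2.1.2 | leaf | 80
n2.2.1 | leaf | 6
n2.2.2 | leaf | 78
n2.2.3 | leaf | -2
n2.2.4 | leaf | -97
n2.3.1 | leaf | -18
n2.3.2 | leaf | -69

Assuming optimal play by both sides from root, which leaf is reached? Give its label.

n1.1 (MIN): min(8, 58) = 8
n1.2 (MIN): min(-8, 33, 66) = -8
n1 (MAX): max(8, -8) = 8
n2.1 (MIN): min(3, 80) = 3
n2.2 (MIN): min(6, 78, -2, -97) = -97
n2.3 (MIN): min(-18, -69) = -69
n2 (MAX): max(3, -97, -69) = 3
root (MIN): min(8, 3) = 3
At root, MIN picks n2 (lowest: 3).
At n2, MAX picks n2.1 (highest: 3).
At n2.1, MIN picks n2.1.1 (lowest: 3).
Terminal value 3.

n2.1.1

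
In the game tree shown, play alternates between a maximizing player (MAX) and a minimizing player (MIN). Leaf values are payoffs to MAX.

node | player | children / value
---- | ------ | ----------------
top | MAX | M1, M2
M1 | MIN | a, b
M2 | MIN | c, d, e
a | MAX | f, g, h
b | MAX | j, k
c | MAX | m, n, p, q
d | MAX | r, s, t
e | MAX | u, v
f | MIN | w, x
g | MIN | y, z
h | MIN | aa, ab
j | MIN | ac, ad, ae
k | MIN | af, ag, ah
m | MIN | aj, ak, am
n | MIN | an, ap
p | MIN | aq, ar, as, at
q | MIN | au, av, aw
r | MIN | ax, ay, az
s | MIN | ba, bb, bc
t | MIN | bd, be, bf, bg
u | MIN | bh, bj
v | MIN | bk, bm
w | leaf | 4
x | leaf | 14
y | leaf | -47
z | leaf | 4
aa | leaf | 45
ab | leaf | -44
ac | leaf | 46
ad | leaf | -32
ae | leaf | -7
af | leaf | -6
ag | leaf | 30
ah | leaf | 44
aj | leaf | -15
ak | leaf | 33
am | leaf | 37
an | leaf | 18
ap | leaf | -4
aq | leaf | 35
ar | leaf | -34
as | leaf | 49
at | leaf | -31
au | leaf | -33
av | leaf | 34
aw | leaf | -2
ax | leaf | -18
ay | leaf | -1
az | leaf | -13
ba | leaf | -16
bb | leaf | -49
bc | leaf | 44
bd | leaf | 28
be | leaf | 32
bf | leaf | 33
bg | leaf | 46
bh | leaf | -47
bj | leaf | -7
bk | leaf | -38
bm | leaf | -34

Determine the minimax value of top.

-6

f (MIN): min(4, 14) = 4
g (MIN): min(-47, 4) = -47
h (MIN): min(45, -44) = -44
a (MAX): max(4, -47, -44) = 4
j (MIN): min(46, -32, -7) = -32
k (MIN): min(-6, 30, 44) = -6
b (MAX): max(-32, -6) = -6
M1 (MIN): min(4, -6) = -6
m (MIN): min(-15, 33, 37) = -15
n (MIN): min(18, -4) = -4
p (MIN): min(35, -34, 49, -31) = -34
q (MIN): min(-33, 34, -2) = -33
c (MAX): max(-15, -4, -34, -33) = -4
r (MIN): min(-18, -1, -13) = -18
s (MIN): min(-16, -49, 44) = -49
t (MIN): min(28, 32, 33, 46) = 28
d (MAX): max(-18, -49, 28) = 28
u (MIN): min(-47, -7) = -47
v (MIN): min(-38, -34) = -38
e (MAX): max(-47, -38) = -38
M2 (MIN): min(-4, 28, -38) = -38
top (MAX): max(-6, -38) = -6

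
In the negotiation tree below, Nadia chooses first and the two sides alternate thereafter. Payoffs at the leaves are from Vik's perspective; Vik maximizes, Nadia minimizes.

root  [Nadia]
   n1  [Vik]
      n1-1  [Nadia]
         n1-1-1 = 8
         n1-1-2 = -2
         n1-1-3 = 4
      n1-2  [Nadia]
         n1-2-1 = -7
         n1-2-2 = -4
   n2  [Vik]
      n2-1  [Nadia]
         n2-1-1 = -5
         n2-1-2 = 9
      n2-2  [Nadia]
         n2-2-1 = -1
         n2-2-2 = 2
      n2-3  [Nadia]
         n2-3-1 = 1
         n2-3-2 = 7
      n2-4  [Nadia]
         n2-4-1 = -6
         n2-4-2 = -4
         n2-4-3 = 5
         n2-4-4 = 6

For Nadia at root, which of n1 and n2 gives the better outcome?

n1-1 (Nadia): min(8, -2, 4) = -2
n1-2 (Nadia): min(-7, -4) = -7
n1 (Vik): max(-2, -7) = -2
n2-1 (Nadia): min(-5, 9) = -5
n2-2 (Nadia): min(-1, 2) = -1
n2-3 (Nadia): min(1, 7) = 1
n2-4 (Nadia): min(-6, -4, 5, 6) = -6
n2 (Vik): max(-5, -1, 1, -6) = 1
Nadia prefers the lower value; n1=-2, n2=1. n1 is better since -2 < 1.

n1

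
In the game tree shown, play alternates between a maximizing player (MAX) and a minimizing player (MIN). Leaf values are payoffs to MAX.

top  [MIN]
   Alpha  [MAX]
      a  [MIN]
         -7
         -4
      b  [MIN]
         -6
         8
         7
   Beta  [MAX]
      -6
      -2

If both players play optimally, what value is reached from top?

a (MIN): min(-7, -4) = -7
b (MIN): min(-6, 8, 7) = -6
Alpha (MAX): max(-7, -6) = -6
Beta (MAX): max(-6, -2) = -2
top (MIN): min(-6, -2) = -6

-6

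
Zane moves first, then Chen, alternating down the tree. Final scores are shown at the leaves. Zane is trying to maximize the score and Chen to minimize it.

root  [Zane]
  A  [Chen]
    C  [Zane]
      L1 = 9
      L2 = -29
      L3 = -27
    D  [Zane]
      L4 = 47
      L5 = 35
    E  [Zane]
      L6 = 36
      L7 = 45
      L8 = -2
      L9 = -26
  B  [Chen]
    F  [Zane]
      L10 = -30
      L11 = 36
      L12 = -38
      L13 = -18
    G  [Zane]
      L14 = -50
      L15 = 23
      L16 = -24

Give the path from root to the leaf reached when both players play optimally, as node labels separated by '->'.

root -> B -> G -> L15

C (Zane): max(9, -29, -27) = 9
D (Zane): max(47, 35) = 47
E (Zane): max(36, 45, -2, -26) = 45
A (Chen): min(9, 47, 45) = 9
F (Zane): max(-30, 36, -38, -18) = 36
G (Zane): max(-50, 23, -24) = 23
B (Chen): min(36, 23) = 23
root (Zane): max(9, 23) = 23
At root, Zane picks B (highest: 23).
At B, Chen picks G (lowest: 23).
At G, Zane picks L15 (highest: 23).
Terminal value 23.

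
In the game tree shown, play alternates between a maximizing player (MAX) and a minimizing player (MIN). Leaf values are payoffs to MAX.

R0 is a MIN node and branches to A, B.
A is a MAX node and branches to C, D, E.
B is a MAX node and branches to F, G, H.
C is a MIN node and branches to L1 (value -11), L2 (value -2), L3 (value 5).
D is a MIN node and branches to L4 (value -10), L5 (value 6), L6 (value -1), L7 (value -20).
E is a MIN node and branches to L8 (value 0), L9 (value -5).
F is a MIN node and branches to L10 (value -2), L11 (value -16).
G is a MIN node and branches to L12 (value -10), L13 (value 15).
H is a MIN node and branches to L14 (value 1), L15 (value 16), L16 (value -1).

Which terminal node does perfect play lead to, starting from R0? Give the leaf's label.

L9

C (MIN): min(-11, -2, 5) = -11
D (MIN): min(-10, 6, -1, -20) = -20
E (MIN): min(0, -5) = -5
A (MAX): max(-11, -20, -5) = -5
F (MIN): min(-2, -16) = -16
G (MIN): min(-10, 15) = -10
H (MIN): min(1, 16, -1) = -1
B (MAX): max(-16, -10, -1) = -1
R0 (MIN): min(-5, -1) = -5
At R0, MIN picks A (lowest: -5).
At A, MAX picks E (highest: -5).
At E, MIN picks L9 (lowest: -5).
Terminal value -5.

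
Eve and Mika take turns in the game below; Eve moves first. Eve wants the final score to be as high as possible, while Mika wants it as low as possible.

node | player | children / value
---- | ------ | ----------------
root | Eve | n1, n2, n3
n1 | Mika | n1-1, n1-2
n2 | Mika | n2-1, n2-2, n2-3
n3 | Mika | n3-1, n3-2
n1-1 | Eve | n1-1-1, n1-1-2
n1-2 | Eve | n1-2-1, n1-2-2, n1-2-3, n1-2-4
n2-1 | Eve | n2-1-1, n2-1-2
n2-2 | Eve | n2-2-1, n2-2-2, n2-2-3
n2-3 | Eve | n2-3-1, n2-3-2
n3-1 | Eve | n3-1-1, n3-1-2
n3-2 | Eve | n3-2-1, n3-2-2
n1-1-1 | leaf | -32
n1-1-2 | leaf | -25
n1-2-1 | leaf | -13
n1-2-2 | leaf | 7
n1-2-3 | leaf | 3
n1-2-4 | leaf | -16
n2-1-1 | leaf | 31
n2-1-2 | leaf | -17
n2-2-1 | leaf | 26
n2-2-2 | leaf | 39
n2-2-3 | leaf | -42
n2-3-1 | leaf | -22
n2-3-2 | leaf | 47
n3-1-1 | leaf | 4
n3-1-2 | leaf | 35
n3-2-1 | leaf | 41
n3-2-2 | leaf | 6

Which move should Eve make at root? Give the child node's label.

n3

n1-1 (Eve): max(-32, -25) = -25
n1-2 (Eve): max(-13, 7, 3, -16) = 7
n1 (Mika): min(-25, 7) = -25
n2-1 (Eve): max(31, -17) = 31
n2-2 (Eve): max(26, 39, -42) = 39
n2-3 (Eve): max(-22, 47) = 47
n2 (Mika): min(31, 39, 47) = 31
n3-1 (Eve): max(4, 35) = 35
n3-2 (Eve): max(41, 6) = 41
n3 (Mika): min(35, 41) = 35
root (Eve): max(-25, 31, 35) = 35
Eve at root wants the highest of {n1=-25, n2=31, n3=35}, so chooses n3.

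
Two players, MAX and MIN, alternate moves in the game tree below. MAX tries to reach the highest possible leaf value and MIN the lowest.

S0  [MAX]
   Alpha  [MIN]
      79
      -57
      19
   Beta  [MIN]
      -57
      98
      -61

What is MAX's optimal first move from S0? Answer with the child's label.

Alpha (MIN): min(79, -57, 19) = -57
Beta (MIN): min(-57, 98, -61) = -61
S0 (MAX): max(-57, -61) = -57
MAX at S0 wants the highest of {Alpha=-57, Beta=-61}, so chooses Alpha.

Alpha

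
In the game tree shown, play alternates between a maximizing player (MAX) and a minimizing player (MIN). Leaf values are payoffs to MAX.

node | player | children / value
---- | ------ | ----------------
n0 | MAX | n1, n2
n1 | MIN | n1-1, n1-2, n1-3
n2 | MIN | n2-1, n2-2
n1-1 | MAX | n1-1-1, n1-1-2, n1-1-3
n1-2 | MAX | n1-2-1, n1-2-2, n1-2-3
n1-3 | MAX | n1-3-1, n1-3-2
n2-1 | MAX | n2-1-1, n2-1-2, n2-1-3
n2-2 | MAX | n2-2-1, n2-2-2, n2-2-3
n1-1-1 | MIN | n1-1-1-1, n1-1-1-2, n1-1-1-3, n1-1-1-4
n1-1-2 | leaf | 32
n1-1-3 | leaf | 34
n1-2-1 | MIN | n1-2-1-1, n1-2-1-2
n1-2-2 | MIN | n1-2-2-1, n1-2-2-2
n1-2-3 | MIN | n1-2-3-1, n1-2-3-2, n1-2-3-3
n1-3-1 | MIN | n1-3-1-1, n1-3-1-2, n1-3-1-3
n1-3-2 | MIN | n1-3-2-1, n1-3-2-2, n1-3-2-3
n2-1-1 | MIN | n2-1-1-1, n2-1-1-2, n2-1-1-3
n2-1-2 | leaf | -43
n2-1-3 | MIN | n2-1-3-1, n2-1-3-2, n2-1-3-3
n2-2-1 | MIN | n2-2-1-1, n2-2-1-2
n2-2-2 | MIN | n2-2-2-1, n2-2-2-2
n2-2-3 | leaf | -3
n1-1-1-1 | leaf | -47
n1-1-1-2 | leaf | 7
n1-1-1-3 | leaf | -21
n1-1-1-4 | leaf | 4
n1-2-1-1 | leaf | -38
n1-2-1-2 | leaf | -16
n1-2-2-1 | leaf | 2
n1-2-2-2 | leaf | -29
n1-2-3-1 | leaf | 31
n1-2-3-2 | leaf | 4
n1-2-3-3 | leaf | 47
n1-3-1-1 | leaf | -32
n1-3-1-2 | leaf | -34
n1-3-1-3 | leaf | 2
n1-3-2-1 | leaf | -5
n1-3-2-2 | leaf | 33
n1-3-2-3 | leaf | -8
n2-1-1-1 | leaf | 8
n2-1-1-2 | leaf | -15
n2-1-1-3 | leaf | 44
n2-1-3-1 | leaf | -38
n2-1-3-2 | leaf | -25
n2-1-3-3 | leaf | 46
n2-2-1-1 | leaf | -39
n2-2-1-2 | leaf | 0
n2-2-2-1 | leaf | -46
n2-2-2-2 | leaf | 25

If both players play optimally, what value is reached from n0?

-8

n1-1-1 (MIN): min(-47, 7, -21, 4) = -47
n1-1 (MAX): max(-47, 32, 34) = 34
n1-2-1 (MIN): min(-38, -16) = -38
n1-2-2 (MIN): min(2, -29) = -29
n1-2-3 (MIN): min(31, 4, 47) = 4
n1-2 (MAX): max(-38, -29, 4) = 4
n1-3-1 (MIN): min(-32, -34, 2) = -34
n1-3-2 (MIN): min(-5, 33, -8) = -8
n1-3 (MAX): max(-34, -8) = -8
n1 (MIN): min(34, 4, -8) = -8
n2-1-1 (MIN): min(8, -15, 44) = -15
n2-1-3 (MIN): min(-38, -25, 46) = -38
n2-1 (MAX): max(-15, -43, -38) = -15
n2-2-1 (MIN): min(-39, 0) = -39
n2-2-2 (MIN): min(-46, 25) = -46
n2-2 (MAX): max(-39, -46, -3) = -3
n2 (MIN): min(-15, -3) = -15
n0 (MAX): max(-8, -15) = -8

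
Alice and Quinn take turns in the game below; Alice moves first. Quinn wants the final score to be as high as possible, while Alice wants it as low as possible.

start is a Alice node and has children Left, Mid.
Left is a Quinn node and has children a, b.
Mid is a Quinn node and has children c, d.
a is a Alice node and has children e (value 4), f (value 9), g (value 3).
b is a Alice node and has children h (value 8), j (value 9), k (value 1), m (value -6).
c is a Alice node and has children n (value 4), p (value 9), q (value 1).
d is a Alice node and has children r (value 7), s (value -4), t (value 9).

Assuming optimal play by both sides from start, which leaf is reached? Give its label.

a (Alice): min(4, 9, 3) = 3
b (Alice): min(8, 9, 1, -6) = -6
Left (Quinn): max(3, -6) = 3
c (Alice): min(4, 9, 1) = 1
d (Alice): min(7, -4, 9) = -4
Mid (Quinn): max(1, -4) = 1
start (Alice): min(3, 1) = 1
At start, Alice picks Mid (lowest: 1).
At Mid, Quinn picks c (highest: 1).
At c, Alice picks q (lowest: 1).
Terminal value 1.

q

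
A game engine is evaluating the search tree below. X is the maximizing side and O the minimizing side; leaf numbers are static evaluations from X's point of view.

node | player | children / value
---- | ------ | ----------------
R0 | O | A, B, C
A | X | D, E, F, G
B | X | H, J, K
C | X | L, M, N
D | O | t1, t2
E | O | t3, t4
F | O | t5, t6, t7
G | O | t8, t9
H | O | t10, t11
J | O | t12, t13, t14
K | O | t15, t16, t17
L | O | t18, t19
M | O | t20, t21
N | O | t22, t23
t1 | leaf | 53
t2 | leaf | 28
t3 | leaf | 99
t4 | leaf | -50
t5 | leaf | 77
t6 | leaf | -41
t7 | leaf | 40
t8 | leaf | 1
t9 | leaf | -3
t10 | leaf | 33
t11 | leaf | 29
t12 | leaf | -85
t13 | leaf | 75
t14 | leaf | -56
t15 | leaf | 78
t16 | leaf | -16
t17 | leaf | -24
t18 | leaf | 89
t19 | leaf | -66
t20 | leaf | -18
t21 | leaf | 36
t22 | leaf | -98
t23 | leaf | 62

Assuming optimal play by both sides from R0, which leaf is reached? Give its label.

t20

D (O): min(53, 28) = 28
E (O): min(99, -50) = -50
F (O): min(77, -41, 40) = -41
G (O): min(1, -3) = -3
A (X): max(28, -50, -41, -3) = 28
H (O): min(33, 29) = 29
J (O): min(-85, 75, -56) = -85
K (O): min(78, -16, -24) = -24
B (X): max(29, -85, -24) = 29
L (O): min(89, -66) = -66
M (O): min(-18, 36) = -18
N (O): min(-98, 62) = -98
C (X): max(-66, -18, -98) = -18
R0 (O): min(28, 29, -18) = -18
At R0, O picks C (lowest: -18).
At C, X picks M (highest: -18).
At M, O picks t20 (lowest: -18).
Terminal value -18.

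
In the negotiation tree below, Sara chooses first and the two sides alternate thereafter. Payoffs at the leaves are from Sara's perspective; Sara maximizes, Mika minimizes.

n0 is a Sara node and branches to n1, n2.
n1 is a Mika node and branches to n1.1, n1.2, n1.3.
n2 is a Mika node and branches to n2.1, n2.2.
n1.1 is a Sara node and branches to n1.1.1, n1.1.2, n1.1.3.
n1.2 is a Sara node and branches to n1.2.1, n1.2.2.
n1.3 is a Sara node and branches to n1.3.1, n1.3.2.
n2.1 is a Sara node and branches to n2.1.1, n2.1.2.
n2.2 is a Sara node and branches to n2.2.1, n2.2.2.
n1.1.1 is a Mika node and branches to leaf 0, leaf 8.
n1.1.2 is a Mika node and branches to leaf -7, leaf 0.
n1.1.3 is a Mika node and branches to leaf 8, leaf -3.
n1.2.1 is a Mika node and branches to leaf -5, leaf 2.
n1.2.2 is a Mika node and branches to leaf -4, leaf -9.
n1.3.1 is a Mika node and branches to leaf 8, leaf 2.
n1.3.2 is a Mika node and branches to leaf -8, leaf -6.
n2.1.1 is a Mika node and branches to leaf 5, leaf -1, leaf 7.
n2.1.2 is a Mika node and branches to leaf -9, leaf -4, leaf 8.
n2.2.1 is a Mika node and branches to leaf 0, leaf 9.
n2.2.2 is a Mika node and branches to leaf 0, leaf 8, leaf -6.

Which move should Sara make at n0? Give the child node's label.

n2

n1.1.1 (Mika): min(0, 8) = 0
n1.1.2 (Mika): min(-7, 0) = -7
n1.1.3 (Mika): min(8, -3) = -3
n1.1 (Sara): max(0, -7, -3) = 0
n1.2.1 (Mika): min(-5, 2) = -5
n1.2.2 (Mika): min(-4, -9) = -9
n1.2 (Sara): max(-5, -9) = -5
n1.3.1 (Mika): min(8, 2) = 2
n1.3.2 (Mika): min(-8, -6) = -8
n1.3 (Sara): max(2, -8) = 2
n1 (Mika): min(0, -5, 2) = -5
n2.1.1 (Mika): min(5, -1, 7) = -1
n2.1.2 (Mika): min(-9, -4, 8) = -9
n2.1 (Sara): max(-1, -9) = -1
n2.2.1 (Mika): min(0, 9) = 0
n2.2.2 (Mika): min(0, 8, -6) = -6
n2.2 (Sara): max(0, -6) = 0
n2 (Mika): min(-1, 0) = -1
n0 (Sara): max(-5, -1) = -1
Sara at n0 wants the highest of {n1=-5, n2=-1}, so chooses n2.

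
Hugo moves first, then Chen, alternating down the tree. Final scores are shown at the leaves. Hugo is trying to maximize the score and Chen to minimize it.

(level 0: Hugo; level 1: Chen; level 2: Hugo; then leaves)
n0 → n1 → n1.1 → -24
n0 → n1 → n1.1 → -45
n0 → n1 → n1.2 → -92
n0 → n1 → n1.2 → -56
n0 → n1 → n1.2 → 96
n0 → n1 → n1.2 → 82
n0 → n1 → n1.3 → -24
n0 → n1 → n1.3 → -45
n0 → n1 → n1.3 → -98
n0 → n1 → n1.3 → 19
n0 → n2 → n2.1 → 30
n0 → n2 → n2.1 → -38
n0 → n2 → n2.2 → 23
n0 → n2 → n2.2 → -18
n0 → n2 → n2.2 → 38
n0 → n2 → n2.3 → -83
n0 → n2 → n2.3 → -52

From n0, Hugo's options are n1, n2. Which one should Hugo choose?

n1.1 (Hugo): max(-24, -45) = -24
n1.2 (Hugo): max(-92, -56, 96, 82) = 96
n1.3 (Hugo): max(-24, -45, -98, 19) = 19
n1 (Chen): min(-24, 96, 19) = -24
n2.1 (Hugo): max(30, -38) = 30
n2.2 (Hugo): max(23, -18, 38) = 38
n2.3 (Hugo): max(-83, -52) = -52
n2 (Chen): min(30, 38, -52) = -52
n0 (Hugo): max(-24, -52) = -24
Hugo at n0 wants the highest of {n1=-24, n2=-52}, so chooses n1.

n1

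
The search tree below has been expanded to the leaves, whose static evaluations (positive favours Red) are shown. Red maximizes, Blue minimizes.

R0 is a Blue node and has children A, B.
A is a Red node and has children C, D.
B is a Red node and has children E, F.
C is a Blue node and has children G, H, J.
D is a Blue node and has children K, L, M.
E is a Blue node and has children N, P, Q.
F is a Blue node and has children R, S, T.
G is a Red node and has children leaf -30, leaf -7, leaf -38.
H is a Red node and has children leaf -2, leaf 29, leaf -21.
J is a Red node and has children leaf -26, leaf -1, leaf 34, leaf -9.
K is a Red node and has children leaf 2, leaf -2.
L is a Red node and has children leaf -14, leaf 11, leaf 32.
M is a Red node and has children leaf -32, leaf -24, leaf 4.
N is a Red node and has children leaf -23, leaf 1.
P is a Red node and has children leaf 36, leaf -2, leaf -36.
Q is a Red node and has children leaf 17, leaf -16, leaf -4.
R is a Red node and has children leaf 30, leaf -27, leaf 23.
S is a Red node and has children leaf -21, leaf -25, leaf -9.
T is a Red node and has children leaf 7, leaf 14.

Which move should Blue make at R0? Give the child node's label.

B

G (Red): max(-30, -7, -38) = -7
H (Red): max(-2, 29, -21) = 29
J (Red): max(-26, -1, 34, -9) = 34
C (Blue): min(-7, 29, 34) = -7
K (Red): max(2, -2) = 2
L (Red): max(-14, 11, 32) = 32
M (Red): max(-32, -24, 4) = 4
D (Blue): min(2, 32, 4) = 2
A (Red): max(-7, 2) = 2
N (Red): max(-23, 1) = 1
P (Red): max(36, -2, -36) = 36
Q (Red): max(17, -16, -4) = 17
E (Blue): min(1, 36, 17) = 1
R (Red): max(30, -27, 23) = 30
S (Red): max(-21, -25, -9) = -9
T (Red): max(7, 14) = 14
F (Blue): min(30, -9, 14) = -9
B (Red): max(1, -9) = 1
R0 (Blue): min(2, 1) = 1
Blue at R0 wants the lowest of {A=2, B=1}, so chooses B.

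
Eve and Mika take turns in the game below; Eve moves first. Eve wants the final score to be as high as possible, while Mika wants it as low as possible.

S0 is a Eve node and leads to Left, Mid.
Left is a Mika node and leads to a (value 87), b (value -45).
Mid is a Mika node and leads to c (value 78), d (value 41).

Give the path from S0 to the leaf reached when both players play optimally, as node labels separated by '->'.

Left (Mika): min(87, -45) = -45
Mid (Mika): min(78, 41) = 41
S0 (Eve): max(-45, 41) = 41
At S0, Eve picks Mid (highest: 41).
At Mid, Mika picks d (lowest: 41).
Terminal value 41.

S0 -> Mid -> d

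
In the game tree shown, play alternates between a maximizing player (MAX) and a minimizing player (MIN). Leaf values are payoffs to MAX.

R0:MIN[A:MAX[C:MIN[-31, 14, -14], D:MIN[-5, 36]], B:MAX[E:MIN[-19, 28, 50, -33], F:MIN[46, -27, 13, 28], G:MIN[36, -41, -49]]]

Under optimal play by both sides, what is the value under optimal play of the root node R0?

-27

C (MIN): min(-31, 14, -14) = -31
D (MIN): min(-5, 36) = -5
A (MAX): max(-31, -5) = -5
E (MIN): min(-19, 28, 50, -33) = -33
F (MIN): min(46, -27, 13, 28) = -27
G (MIN): min(36, -41, -49) = -49
B (MAX): max(-33, -27, -49) = -27
R0 (MIN): min(-5, -27) = -27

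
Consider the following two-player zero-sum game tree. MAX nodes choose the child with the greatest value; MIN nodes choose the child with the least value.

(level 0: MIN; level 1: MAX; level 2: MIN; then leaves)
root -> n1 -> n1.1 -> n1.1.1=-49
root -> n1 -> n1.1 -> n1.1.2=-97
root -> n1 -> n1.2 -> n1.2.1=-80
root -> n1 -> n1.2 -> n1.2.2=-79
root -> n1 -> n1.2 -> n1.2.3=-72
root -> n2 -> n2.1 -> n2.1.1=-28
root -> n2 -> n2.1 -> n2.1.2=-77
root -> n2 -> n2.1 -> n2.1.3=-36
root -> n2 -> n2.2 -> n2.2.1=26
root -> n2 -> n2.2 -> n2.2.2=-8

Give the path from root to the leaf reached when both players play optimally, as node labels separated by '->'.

root -> n1 -> n1.2 -> n1.2.1

n1.1 (MIN): min(-49, -97) = -97
n1.2 (MIN): min(-80, -79, -72) = -80
n1 (MAX): max(-97, -80) = -80
n2.1 (MIN): min(-28, -77, -36) = -77
n2.2 (MIN): min(26, -8) = -8
n2 (MAX): max(-77, -8) = -8
root (MIN): min(-80, -8) = -80
At root, MIN picks n1 (lowest: -80).
At n1, MAX picks n1.2 (highest: -80).
At n1.2, MIN picks n1.2.1 (lowest: -80).
Terminal value -80.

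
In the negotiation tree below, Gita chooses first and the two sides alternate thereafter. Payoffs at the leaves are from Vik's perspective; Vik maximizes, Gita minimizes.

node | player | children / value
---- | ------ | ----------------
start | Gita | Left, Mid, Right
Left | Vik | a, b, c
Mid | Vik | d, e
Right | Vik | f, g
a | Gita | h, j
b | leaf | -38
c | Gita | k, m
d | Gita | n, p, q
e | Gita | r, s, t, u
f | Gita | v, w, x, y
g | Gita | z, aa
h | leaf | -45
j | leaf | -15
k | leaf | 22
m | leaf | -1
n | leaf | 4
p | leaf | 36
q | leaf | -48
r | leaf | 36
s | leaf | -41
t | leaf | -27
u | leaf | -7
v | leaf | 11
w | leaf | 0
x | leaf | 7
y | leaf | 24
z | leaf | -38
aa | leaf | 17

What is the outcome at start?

-41

a (Gita): min(-45, -15) = -45
c (Gita): min(22, -1) = -1
Left (Vik): max(-45, -38, -1) = -1
d (Gita): min(4, 36, -48) = -48
e (Gita): min(36, -41, -27, -7) = -41
Mid (Vik): max(-48, -41) = -41
f (Gita): min(11, 0, 7, 24) = 0
g (Gita): min(-38, 17) = -38
Right (Vik): max(0, -38) = 0
start (Gita): min(-1, -41, 0) = -41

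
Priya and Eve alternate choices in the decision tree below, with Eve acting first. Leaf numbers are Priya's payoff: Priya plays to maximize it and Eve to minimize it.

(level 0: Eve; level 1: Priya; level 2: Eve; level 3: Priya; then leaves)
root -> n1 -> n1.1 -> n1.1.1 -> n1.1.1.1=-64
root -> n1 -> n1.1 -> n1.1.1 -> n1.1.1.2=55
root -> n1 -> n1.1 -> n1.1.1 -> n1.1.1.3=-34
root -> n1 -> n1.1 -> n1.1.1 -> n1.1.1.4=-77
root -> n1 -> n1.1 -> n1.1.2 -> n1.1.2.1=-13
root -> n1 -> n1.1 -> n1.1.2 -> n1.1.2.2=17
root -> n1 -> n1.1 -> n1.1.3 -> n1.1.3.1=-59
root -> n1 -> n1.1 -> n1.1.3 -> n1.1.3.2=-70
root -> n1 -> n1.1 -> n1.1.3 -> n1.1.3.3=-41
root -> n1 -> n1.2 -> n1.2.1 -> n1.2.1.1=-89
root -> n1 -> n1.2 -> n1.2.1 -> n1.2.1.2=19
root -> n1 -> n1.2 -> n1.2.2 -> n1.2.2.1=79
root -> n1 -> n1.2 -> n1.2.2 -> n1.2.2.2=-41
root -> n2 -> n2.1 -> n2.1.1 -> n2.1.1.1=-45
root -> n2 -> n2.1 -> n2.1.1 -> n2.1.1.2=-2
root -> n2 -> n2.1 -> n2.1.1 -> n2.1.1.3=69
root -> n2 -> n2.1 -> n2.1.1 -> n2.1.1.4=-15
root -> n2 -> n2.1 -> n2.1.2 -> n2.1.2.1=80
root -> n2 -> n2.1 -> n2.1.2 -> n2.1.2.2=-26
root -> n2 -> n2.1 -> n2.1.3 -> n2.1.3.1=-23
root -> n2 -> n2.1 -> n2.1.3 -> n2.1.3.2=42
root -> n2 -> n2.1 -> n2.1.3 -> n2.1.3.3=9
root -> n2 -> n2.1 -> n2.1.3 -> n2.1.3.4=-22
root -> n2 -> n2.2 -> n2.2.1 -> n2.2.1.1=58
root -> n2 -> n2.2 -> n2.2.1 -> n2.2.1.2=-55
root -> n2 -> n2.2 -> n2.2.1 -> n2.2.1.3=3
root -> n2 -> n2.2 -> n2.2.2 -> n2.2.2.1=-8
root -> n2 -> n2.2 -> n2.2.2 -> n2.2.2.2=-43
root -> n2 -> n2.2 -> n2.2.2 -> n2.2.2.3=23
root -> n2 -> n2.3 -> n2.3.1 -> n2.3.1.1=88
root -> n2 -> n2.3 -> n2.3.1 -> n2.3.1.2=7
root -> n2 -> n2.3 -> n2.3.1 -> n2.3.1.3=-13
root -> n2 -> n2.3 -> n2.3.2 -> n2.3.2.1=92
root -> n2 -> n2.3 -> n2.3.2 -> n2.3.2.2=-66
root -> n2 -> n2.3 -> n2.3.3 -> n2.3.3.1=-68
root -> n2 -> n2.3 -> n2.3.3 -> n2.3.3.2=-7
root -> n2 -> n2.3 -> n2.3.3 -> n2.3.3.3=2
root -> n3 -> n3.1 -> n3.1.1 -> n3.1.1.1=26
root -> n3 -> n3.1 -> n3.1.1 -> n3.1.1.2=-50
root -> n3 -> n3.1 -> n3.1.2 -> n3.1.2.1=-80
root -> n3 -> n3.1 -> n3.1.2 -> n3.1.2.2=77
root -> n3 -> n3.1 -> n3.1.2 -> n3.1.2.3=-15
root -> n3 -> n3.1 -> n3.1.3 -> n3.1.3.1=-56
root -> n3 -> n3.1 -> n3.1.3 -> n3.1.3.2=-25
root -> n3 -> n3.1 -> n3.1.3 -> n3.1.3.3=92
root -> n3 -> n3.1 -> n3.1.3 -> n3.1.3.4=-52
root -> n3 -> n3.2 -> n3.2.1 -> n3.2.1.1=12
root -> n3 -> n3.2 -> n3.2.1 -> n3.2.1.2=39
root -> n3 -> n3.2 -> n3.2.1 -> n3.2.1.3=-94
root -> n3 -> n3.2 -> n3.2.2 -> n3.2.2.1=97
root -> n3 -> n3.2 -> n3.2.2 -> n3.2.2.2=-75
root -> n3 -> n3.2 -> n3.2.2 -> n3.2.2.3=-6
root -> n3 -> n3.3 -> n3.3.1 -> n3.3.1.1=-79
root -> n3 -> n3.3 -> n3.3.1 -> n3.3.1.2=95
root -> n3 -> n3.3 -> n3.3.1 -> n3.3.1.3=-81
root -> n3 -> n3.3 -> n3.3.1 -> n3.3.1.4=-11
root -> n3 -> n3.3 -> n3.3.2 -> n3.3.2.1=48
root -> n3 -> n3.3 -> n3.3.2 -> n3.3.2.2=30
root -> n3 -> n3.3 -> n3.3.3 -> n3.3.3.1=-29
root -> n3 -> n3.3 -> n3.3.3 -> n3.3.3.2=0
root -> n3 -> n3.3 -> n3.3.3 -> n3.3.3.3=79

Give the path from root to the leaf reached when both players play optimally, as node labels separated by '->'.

n1.1.1 (Priya): max(-64, 55, -34, -77) = 55
n1.1.2 (Priya): max(-13, 17) = 17
n1.1.3 (Priya): max(-59, -70, -41) = -41
n1.1 (Eve): min(55, 17, -41) = -41
n1.2.1 (Priya): max(-89, 19) = 19
n1.2.2 (Priya): max(79, -41) = 79
n1.2 (Eve): min(19, 79) = 19
n1 (Priya): max(-41, 19) = 19
n2.1.1 (Priya): max(-45, -2, 69, -15) = 69
n2.1.2 (Priya): max(80, -26) = 80
n2.1.3 (Priya): max(-23, 42, 9, -22) = 42
n2.1 (Eve): min(69, 80, 42) = 42
n2.2.1 (Priya): max(58, -55, 3) = 58
n2.2.2 (Priya): max(-8, -43, 23) = 23
n2.2 (Eve): min(58, 23) = 23
n2.3.1 (Priya): max(88, 7, -13) = 88
n2.3.2 (Priya): max(92, -66) = 92
n2.3.3 (Priya): max(-68, -7, 2) = 2
n2.3 (Eve): min(88, 92, 2) = 2
n2 (Priya): max(42, 23, 2) = 42
n3.1.1 (Priya): max(26, -50) = 26
n3.1.2 (Priya): max(-80, 77, -15) = 77
n3.1.3 (Priya): max(-56, -25, 92, -52) = 92
n3.1 (Eve): min(26, 77, 92) = 26
n3.2.1 (Priya): max(12, 39, -94) = 39
n3.2.2 (Priya): max(97, -75, -6) = 97
n3.2 (Eve): min(39, 97) = 39
n3.3.1 (Priya): max(-79, 95, -81, -11) = 95
n3.3.2 (Priya): max(48, 30) = 48
n3.3.3 (Priya): max(-29, 0, 79) = 79
n3.3 (Eve): min(95, 48, 79) = 48
n3 (Priya): max(26, 39, 48) = 48
root (Eve): min(19, 42, 48) = 19
At root, Eve picks n1 (lowest: 19).
At n1, Priya picks n1.2 (highest: 19).
At n1.2, Eve picks n1.2.1 (lowest: 19).
At n1.2.1, Priya picks n1.2.1.2 (highest: 19).
Terminal value 19.

root -> n1 -> n1.2 -> n1.2.1 -> n1.2.1.2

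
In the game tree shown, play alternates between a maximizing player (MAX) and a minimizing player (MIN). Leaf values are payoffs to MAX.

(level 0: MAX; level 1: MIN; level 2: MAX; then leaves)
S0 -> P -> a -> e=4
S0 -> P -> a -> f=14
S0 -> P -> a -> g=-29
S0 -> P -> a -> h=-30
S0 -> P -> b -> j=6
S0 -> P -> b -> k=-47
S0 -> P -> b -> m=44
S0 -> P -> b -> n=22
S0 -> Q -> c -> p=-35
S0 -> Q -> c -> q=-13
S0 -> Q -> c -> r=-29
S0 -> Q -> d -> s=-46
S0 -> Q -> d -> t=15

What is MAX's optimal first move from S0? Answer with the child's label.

a (MAX): max(4, 14, -29, -30) = 14
b (MAX): max(6, -47, 44, 22) = 44
P (MIN): min(14, 44) = 14
c (MAX): max(-35, -13, -29) = -13
d (MAX): max(-46, 15) = 15
Q (MIN): min(-13, 15) = -13
S0 (MAX): max(14, -13) = 14
MAX at S0 wants the highest of {P=14, Q=-13}, so chooses P.

P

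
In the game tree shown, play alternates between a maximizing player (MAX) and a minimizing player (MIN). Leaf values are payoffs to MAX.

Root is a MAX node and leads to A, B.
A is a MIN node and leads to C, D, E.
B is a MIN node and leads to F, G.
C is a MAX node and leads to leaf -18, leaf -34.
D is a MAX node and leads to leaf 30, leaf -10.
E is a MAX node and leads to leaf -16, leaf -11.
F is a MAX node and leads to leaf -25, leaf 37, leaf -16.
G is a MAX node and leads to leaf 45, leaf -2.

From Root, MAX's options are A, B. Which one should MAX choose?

C (MAX): max(-18, -34) = -18
D (MAX): max(30, -10) = 30
E (MAX): max(-16, -11) = -11
A (MIN): min(-18, 30, -11) = -18
F (MAX): max(-25, 37, -16) = 37
G (MAX): max(45, -2) = 45
B (MIN): min(37, 45) = 37
Root (MAX): max(-18, 37) = 37
MAX at Root wants the highest of {A=-18, B=37}, so chooses B.

B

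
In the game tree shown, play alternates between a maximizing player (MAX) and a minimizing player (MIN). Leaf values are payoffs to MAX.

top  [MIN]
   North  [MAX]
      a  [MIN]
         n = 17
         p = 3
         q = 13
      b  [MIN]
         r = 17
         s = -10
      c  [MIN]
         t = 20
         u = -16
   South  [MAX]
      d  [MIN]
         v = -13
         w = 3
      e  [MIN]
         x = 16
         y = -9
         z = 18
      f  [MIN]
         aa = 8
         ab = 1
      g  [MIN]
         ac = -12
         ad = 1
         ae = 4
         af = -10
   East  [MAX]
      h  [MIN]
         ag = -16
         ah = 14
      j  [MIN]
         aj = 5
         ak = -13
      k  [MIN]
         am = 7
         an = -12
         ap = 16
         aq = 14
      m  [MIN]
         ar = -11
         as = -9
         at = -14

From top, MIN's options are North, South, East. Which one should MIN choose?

a (MIN): min(17, 3, 13) = 3
b (MIN): min(17, -10) = -10
c (MIN): min(20, -16) = -16
North (MAX): max(3, -10, -16) = 3
d (MIN): min(-13, 3) = -13
e (MIN): min(16, -9, 18) = -9
f (MIN): min(8, 1) = 1
g (MIN): min(-12, 1, 4, -10) = -12
South (MAX): max(-13, -9, 1, -12) = 1
h (MIN): min(-16, 14) = -16
j (MIN): min(5, -13) = -13
k (MIN): min(7, -12, 16, 14) = -12
m (MIN): min(-11, -9, -14) = -14
East (MAX): max(-16, -13, -12, -14) = -12
top (MIN): min(3, 1, -12) = -12
MIN at top wants the lowest of {North=3, South=1, East=-12}, so chooses East.

East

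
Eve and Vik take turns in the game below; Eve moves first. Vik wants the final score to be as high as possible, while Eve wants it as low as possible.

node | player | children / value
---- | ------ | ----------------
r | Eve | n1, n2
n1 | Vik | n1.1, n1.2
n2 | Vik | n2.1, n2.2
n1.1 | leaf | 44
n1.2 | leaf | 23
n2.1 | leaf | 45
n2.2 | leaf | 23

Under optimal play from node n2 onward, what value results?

n2 (Vik): max(45, 23) = 45

45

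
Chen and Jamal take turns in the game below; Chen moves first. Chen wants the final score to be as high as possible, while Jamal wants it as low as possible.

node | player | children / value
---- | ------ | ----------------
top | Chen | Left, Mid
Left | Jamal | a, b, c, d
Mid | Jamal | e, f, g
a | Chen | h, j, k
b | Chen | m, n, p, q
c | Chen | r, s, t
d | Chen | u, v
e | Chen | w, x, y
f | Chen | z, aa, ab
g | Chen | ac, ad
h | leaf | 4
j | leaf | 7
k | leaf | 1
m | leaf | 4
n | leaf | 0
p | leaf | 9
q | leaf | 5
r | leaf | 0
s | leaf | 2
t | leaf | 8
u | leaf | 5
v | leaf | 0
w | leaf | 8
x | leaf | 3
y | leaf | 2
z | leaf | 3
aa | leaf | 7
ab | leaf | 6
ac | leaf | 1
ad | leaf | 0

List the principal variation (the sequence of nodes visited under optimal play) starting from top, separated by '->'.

top -> Left -> d -> u

a (Chen): max(4, 7, 1) = 7
b (Chen): max(4, 0, 9, 5) = 9
c (Chen): max(0, 2, 8) = 8
d (Chen): max(5, 0) = 5
Left (Jamal): min(7, 9, 8, 5) = 5
e (Chen): max(8, 3, 2) = 8
f (Chen): max(3, 7, 6) = 7
g (Chen): max(1, 0) = 1
Mid (Jamal): min(8, 7, 1) = 1
top (Chen): max(5, 1) = 5
At top, Chen picks Left (highest: 5).
At Left, Jamal picks d (lowest: 5).
At d, Chen picks u (highest: 5).
Terminal value 5.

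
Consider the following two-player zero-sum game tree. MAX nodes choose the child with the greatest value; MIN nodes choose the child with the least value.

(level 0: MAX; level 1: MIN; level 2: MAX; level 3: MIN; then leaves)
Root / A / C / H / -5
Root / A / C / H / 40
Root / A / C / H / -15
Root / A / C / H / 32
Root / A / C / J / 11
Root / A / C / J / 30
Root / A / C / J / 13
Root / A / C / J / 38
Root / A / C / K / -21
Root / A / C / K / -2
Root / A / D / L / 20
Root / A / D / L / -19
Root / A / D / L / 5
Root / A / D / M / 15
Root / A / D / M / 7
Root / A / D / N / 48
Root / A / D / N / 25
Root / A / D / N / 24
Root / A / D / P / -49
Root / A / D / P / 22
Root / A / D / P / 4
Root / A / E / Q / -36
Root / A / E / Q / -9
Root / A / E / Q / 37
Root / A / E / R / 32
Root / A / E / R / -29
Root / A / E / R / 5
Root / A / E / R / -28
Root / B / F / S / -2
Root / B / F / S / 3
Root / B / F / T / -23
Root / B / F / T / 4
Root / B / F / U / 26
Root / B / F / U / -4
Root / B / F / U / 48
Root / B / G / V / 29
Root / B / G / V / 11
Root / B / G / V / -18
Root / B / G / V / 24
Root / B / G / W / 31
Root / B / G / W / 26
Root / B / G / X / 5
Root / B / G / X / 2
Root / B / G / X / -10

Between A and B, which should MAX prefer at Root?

B

H (MIN): min(-5, 40, -15, 32) = -15
J (MIN): min(11, 30, 13, 38) = 11
K (MIN): min(-21, -2) = -21
C (MAX): max(-15, 11, -21) = 11
L (MIN): min(20, -19, 5) = -19
M (MIN): min(15, 7) = 7
N (MIN): min(48, 25, 24) = 24
P (MIN): min(-49, 22, 4) = -49
D (MAX): max(-19, 7, 24, -49) = 24
Q (MIN): min(-36, -9, 37) = -36
R (MIN): min(32, -29, 5, -28) = -29
E (MAX): max(-36, -29) = -29
A (MIN): min(11, 24, -29) = -29
S (MIN): min(-2, 3) = -2
T (MIN): min(-23, 4) = -23
U (MIN): min(26, -4, 48) = -4
F (MAX): max(-2, -23, -4) = -2
V (MIN): min(29, 11, -18, 24) = -18
W (MIN): min(31, 26) = 26
X (MIN): min(5, 2, -10) = -10
G (MAX): max(-18, 26, -10) = 26
B (MIN): min(-2, 26) = -2
MAX prefers the higher value; A=-29, B=-2. B is better since -2 > -29.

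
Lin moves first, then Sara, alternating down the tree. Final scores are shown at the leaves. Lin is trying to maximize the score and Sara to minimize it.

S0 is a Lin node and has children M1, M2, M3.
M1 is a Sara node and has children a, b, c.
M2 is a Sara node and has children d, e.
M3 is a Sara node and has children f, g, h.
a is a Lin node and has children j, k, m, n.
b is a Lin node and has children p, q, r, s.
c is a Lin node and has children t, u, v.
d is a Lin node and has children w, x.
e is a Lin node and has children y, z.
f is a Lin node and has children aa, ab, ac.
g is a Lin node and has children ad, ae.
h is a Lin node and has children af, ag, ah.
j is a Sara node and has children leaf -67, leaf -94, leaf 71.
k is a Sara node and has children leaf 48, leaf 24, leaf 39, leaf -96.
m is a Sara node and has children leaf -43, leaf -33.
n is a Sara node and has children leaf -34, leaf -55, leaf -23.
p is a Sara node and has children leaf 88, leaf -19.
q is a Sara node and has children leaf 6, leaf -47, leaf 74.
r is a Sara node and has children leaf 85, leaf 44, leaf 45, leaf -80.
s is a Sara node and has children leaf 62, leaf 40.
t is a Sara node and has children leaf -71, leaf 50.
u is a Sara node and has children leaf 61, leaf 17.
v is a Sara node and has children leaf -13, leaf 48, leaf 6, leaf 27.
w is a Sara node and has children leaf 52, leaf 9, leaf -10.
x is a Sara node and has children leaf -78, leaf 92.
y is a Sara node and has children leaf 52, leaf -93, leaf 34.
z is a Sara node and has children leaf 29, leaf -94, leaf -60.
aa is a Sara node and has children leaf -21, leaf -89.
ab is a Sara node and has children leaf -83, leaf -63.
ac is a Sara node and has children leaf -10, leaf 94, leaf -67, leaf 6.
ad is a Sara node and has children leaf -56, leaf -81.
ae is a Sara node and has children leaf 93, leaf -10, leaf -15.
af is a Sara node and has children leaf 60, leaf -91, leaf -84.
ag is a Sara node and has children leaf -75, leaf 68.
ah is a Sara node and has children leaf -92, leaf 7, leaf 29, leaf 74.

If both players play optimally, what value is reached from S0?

-43

j (Sara): min(-67, -94, 71) = -94
k (Sara): min(48, 24, 39, -96) = -96
m (Sara): min(-43, -33) = -43
n (Sara): min(-34, -55, -23) = -55
a (Lin): max(-94, -96, -43, -55) = -43
p (Sara): min(88, -19) = -19
q (Sara): min(6, -47, 74) = -47
r (Sara): min(85, 44, 45, -80) = -80
s (Sara): min(62, 40) = 40
b (Lin): max(-19, -47, -80, 40) = 40
t (Sara): min(-71, 50) = -71
u (Sara): min(61, 17) = 17
v (Sara): min(-13, 48, 6, 27) = -13
c (Lin): max(-71, 17, -13) = 17
M1 (Sara): min(-43, 40, 17) = -43
w (Sara): min(52, 9, -10) = -10
x (Sara): min(-78, 92) = -78
d (Lin): max(-10, -78) = -10
y (Sara): min(52, -93, 34) = -93
z (Sara): min(29, -94, -60) = -94
e (Lin): max(-93, -94) = -93
M2 (Sara): min(-10, -93) = -93
aa (Sara): min(-21, -89) = -89
ab (Sara): min(-83, -63) = -83
ac (Sara): min(-10, 94, -67, 6) = -67
f (Lin): max(-89, -83, -67) = -67
ad (Sara): min(-56, -81) = -81
ae (Sara): min(93, -10, -15) = -15
g (Lin): max(-81, -15) = -15
af (Sara): min(60, -91, -84) = -91
ag (Sara): min(-75, 68) = -75
ah (Sara): min(-92, 7, 29, 74) = -92
h (Lin): max(-91, -75, -92) = -75
M3 (Sara): min(-67, -15, -75) = -75
S0 (Lin): max(-43, -93, -75) = -43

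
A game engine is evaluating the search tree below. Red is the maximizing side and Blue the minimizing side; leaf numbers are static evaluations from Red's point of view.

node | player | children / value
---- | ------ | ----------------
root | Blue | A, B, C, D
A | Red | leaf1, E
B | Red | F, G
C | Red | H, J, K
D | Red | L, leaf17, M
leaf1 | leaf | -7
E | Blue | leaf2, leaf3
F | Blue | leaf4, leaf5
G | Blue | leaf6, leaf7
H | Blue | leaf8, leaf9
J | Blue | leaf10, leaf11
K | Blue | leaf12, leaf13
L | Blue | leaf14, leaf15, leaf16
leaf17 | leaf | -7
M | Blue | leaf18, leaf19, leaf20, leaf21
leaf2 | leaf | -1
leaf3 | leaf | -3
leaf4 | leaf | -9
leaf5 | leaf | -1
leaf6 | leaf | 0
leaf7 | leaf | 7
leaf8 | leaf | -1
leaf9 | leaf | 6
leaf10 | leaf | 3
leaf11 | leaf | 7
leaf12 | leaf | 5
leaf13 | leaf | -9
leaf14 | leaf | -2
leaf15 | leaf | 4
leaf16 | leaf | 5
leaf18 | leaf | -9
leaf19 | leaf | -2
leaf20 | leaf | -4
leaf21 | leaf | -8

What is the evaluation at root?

-3

E (Blue): min(-1, -3) = -3
A (Red): max(-7, -3) = -3
F (Blue): min(-9, -1) = -9
G (Blue): min(0, 7) = 0
B (Red): max(-9, 0) = 0
H (Blue): min(-1, 6) = -1
J (Blue): min(3, 7) = 3
K (Blue): min(5, -9) = -9
C (Red): max(-1, 3, -9) = 3
L (Blue): min(-2, 4, 5) = -2
M (Blue): min(-9, -2, -4, -8) = -9
D (Red): max(-2, -7, -9) = -2
root (Blue): min(-3, 0, 3, -2) = -3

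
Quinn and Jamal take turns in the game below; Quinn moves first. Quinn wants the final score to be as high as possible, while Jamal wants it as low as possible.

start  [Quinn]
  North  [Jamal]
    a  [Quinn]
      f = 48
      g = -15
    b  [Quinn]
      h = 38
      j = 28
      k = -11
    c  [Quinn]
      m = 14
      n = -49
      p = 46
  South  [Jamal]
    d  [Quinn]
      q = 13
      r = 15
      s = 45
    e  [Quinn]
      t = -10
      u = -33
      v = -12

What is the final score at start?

38

a (Quinn): max(48, -15) = 48
b (Quinn): max(38, 28, -11) = 38
c (Quinn): max(14, -49, 46) = 46
North (Jamal): min(48, 38, 46) = 38
d (Quinn): max(13, 15, 45) = 45
e (Quinn): max(-10, -33, -12) = -10
South (Jamal): min(45, -10) = -10
start (Quinn): max(38, -10) = 38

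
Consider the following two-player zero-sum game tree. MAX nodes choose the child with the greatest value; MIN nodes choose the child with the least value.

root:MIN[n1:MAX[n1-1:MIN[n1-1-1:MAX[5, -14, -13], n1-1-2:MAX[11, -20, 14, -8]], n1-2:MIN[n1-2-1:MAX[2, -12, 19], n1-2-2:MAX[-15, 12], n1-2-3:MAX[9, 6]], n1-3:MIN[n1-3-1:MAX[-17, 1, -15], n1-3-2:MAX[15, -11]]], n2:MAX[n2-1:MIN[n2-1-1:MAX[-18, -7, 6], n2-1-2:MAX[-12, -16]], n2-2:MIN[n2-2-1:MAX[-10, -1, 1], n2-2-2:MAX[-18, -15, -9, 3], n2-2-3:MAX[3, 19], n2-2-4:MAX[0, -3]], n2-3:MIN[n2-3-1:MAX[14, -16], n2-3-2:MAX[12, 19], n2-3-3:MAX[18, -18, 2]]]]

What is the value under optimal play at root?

9

n1-1-1 (MAX): max(5, -14, -13) = 5
n1-1-2 (MAX): max(11, -20, 14, -8) = 14
n1-1 (MIN): min(5, 14) = 5
n1-2-1 (MAX): max(2, -12, 19) = 19
n1-2-2 (MAX): max(-15, 12) = 12
n1-2-3 (MAX): max(9, 6) = 9
n1-2 (MIN): min(19, 12, 9) = 9
n1-3-1 (MAX): max(-17, 1, -15) = 1
n1-3-2 (MAX): max(15, -11) = 15
n1-3 (MIN): min(1, 15) = 1
n1 (MAX): max(5, 9, 1) = 9
n2-1-1 (MAX): max(-18, -7, 6) = 6
n2-1-2 (MAX): max(-12, -16) = -12
n2-1 (MIN): min(6, -12) = -12
n2-2-1 (MAX): max(-10, -1, 1) = 1
n2-2-2 (MAX): max(-18, -15, -9, 3) = 3
n2-2-3 (MAX): max(3, 19) = 19
n2-2-4 (MAX): max(0, -3) = 0
n2-2 (MIN): min(1, 3, 19, 0) = 0
n2-3-1 (MAX): max(14, -16) = 14
n2-3-2 (MAX): max(12, 19) = 19
n2-3-3 (MAX): max(18, -18, 2) = 18
n2-3 (MIN): min(14, 19, 18) = 14
n2 (MAX): max(-12, 0, 14) = 14
root (MIN): min(9, 14) = 9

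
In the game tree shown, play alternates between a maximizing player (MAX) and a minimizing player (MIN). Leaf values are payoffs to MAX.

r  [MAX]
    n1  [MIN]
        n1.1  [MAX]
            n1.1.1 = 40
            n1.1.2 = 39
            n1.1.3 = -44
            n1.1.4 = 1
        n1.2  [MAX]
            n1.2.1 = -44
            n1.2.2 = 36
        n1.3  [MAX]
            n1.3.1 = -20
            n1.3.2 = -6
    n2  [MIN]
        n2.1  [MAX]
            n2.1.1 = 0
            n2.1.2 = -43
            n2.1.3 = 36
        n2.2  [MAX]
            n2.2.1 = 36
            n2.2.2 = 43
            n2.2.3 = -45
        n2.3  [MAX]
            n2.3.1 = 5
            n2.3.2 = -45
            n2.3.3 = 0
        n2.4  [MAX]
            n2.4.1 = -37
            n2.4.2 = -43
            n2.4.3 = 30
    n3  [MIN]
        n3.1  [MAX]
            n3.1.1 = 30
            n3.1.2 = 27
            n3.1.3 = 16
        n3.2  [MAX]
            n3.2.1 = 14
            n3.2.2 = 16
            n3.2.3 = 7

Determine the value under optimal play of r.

16

n1.1 (MAX): max(40, 39, -44, 1) = 40
n1.2 (MAX): max(-44, 36) = 36
n1.3 (MAX): max(-20, -6) = -6
n1 (MIN): min(40, 36, -6) = -6
n2.1 (MAX): max(0, -43, 36) = 36
n2.2 (MAX): max(36, 43, -45) = 43
n2.3 (MAX): max(5, -45, 0) = 5
n2.4 (MAX): max(-37, -43, 30) = 30
n2 (MIN): min(36, 43, 5, 30) = 5
n3.1 (MAX): max(30, 27, 16) = 30
n3.2 (MAX): max(14, 16, 7) = 16
n3 (MIN): min(30, 16) = 16
r (MAX): max(-6, 5, 16) = 16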